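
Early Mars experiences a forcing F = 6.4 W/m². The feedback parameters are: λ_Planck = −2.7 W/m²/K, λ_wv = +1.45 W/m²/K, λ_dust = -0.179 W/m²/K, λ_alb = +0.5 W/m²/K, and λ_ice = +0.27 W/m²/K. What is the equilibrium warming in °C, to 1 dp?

9.7 °C

Net feedback parameter λ = (−2.7) + (+1.45) + (-0.179) + (+0.5) + (+0.27) = -0.659 W/m²/K.
ΔT = −F/λ = −6.4/(-0.659) = 9.7 °C.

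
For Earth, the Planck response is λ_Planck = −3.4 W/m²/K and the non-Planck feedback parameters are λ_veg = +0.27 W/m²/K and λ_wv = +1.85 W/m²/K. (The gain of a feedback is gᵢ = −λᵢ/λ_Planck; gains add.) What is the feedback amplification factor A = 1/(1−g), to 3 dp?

2.656

Convert to gains: g_veg = 0.27/3.4 = 0.07941; g_wv = 1.85/3.4 = 0.5441.
Total gain g = 0.62351.
A = 1/(1 − 0.62351) = 2.656.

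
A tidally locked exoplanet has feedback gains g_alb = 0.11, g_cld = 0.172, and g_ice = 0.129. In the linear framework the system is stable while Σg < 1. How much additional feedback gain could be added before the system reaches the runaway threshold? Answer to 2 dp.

0.59

Current total gain = 0.11 + 0.172 + 0.129 = 0.411.
Margin to runaway = 1 − 0.411 = 0.59.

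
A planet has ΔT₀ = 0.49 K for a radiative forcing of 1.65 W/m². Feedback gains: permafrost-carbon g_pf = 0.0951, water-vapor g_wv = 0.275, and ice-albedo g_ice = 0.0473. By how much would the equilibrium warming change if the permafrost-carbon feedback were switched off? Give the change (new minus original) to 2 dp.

Original: g = 0.4174, ΔT = 0.49/(1−0.4174) = 0.8411 K.
Without permafrost-carbon: g' = 0.3223, ΔT' = 0.49/(1−0.3223) = 0.7230 K.
Change = 0.7230 − 0.8411 = -0.12 K.

-0.12 K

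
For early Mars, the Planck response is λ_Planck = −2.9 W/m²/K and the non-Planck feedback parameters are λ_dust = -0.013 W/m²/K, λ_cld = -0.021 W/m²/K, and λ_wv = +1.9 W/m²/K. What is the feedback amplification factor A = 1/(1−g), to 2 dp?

Convert to gains: g_dust = -0.013/2.9 = -0.004483; g_cld = -0.021/2.9 = -0.007241; g_wv = 1.9/2.9 = 0.6552.
Total gain g = 0.643476.
A = 1/(1 − 0.643476) = 2.80.

2.80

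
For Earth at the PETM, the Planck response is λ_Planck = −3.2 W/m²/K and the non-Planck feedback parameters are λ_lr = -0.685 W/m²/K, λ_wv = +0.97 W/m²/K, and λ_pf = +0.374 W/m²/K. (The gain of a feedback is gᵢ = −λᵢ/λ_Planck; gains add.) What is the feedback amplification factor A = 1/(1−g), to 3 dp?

1.259

Convert to gains: g_lr = -0.685/3.2 = -0.2141; g_wv = 0.97/3.2 = 0.3031; g_pf = 0.374/3.2 = 0.1169.
Total gain g = 0.2059.
A = 1/(1 − 0.2059) = 1.259.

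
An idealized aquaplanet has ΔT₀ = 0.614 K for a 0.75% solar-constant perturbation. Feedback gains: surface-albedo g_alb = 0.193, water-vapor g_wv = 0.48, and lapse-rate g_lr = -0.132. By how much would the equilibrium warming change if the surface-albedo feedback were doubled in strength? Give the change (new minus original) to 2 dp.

0.97 K

Original: g = 0.541, ΔT = 0.614/(1−0.541) = 1.3377 K.
With doubled surface-albedo: g' = 0.734, ΔT' = 0.614/(1−0.734) = 2.3083 K.
Change = 2.3083 − 1.3377 = 0.97 K.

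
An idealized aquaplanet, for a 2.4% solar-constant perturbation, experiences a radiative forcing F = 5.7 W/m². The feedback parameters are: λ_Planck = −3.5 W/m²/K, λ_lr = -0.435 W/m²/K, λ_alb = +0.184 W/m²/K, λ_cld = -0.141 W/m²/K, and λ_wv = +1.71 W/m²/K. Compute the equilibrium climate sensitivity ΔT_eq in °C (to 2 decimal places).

2.61 °C

Net feedback parameter λ = (−3.5) + (-0.435) + (+0.184) + (-0.141) + (+1.71) = -2.182 W/m²/K.
ΔT = −F/λ = −5.7/(-2.182) = 2.61 °C.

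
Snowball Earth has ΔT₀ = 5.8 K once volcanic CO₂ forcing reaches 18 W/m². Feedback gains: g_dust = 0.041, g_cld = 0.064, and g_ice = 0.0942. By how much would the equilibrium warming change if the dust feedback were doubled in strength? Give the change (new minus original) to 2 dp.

0.39 K

Original: g = 0.1992, ΔT = 5.8/(1−0.1992) = 7.2428 K.
With doubled dust: g' = 0.2402, ΔT' = 5.8/(1−0.2402) = 7.6336 K.
Change = 7.6336 − 7.2428 = 0.39 K.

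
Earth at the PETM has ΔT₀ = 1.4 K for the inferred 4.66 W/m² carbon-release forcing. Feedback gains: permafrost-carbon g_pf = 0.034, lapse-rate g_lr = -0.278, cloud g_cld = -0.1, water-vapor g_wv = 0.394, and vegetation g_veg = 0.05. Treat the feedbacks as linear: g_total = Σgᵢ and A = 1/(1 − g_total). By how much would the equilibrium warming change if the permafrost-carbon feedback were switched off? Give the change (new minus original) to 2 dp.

-0.06 K

Original: g = 0.1, ΔT = 1.4/(1−0.1) = 1.5556 K.
Without permafrost-carbon: g' = 0.066, ΔT' = 1.4/(1−0.066) = 1.4989 K.
Change = 1.4989 − 1.5556 = -0.06 K.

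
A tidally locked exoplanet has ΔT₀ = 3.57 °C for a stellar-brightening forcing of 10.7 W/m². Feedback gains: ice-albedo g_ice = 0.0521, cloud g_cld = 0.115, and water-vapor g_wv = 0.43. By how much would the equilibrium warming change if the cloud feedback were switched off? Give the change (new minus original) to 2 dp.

-1.97 °C

Original: g = 0.5971, ΔT = 3.57/(1−0.5971) = 8.8608 °C.
Without cloud: g' = 0.4821, ΔT' = 3.57/(1−0.4821) = 6.8932 °C.
Change = 6.8932 − 8.8608 = -1.97 °C.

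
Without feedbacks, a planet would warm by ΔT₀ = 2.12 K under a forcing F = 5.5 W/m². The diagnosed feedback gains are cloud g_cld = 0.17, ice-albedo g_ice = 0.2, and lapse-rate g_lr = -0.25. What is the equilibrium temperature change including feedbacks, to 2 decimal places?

Total gain g = 0.17 + 0.2 − 0.25 = 0.12.
Amplification A = 1/(1 − 0.12) = 1.136.
ΔT = 2.12 × 1.136 = 2.41 K.

2.41 K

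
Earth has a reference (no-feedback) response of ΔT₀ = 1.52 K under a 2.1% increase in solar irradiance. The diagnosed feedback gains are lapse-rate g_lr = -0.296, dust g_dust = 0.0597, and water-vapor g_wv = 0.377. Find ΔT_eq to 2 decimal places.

Total gain g = -0.296 + 0.0597 + 0.377 = 0.1407.
Amplification A = 1/(1 − 0.1407) = 1.164.
ΔT = 1.52 × 1.164 = 1.77 K.

1.77 K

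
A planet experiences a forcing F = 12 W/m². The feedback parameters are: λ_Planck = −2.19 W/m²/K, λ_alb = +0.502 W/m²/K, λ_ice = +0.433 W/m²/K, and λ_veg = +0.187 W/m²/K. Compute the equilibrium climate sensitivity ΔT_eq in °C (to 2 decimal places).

Net feedback parameter λ = (−2.19) + (+0.502) + (+0.433) + (+0.187) = -1.068 W/m²/K.
ΔT = −F/λ = −12/(-1.068) = 11.24 °C.

11.24 °C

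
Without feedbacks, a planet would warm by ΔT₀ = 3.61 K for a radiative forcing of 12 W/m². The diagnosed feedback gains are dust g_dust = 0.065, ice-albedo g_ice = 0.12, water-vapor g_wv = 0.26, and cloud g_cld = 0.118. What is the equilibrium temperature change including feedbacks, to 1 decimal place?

8.3 K

Total gain g = 0.065 + 0.12 + 0.26 + 0.118 = 0.563.
Amplification A = 1/(1 − 0.563) = 2.288.
ΔT = 3.61 × 2.288 = 8.3 K.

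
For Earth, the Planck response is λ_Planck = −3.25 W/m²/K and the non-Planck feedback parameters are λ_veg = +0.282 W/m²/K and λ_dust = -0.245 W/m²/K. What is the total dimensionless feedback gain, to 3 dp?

0.011

Convert to gains: g_veg = 0.282/3.25 = 0.08677; g_dust = -0.245/3.25 = -0.07538.
Total gain g = 0.01139.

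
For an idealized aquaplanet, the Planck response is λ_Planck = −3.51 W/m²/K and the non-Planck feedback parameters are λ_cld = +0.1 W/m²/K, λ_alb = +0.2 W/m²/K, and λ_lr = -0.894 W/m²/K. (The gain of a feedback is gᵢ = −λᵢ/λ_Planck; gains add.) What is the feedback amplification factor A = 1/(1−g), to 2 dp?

Convert to gains: g_cld = 0.1/3.51 = 0.02849; g_alb = 0.2/3.51 = 0.05698; g_lr = -0.894/3.51 = -0.2547.
Total gain g = -0.16923.
A = 1/(1 + 0.16923) = 0.86.

0.86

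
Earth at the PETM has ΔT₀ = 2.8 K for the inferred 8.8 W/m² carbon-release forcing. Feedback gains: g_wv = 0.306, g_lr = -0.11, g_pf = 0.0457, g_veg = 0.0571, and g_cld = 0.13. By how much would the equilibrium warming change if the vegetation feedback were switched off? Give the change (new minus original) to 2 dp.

-0.45 K

Original: g = 0.4288, ΔT = 2.8/(1−0.4288) = 4.9020 K.
Without vegetation: g' = 0.3717, ΔT' = 2.8/(1−0.3717) = 4.4565 K.
Change = 4.4565 − 4.9020 = -0.45 K.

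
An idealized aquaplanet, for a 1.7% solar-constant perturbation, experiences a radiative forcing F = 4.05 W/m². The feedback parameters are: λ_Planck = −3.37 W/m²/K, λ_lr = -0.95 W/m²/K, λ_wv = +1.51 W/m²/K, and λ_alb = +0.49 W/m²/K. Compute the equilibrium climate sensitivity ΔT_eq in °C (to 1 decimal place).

1.7 °C

Net feedback parameter λ = (−3.37) + (-0.95) + (+1.51) + (+0.49) = -2.32 W/m²/K.
ΔT = −F/λ = −4.05/(-2.32) = 1.7 °C.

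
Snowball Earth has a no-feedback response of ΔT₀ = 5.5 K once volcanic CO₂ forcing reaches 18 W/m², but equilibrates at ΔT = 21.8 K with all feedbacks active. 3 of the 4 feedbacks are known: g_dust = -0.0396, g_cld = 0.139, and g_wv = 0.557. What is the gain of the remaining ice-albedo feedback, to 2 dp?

0.09

Amplification A = ΔT/ΔT₀ = 21.8/5.5 = 3.964.
Total gain g = 1 − 1/A = 1 − 1/3.964 = 0.7477.
Known gains sum to -0.0396 + 0.139 + 0.557 = 0.6564.
g_ice = 0.7477 − 0.6564 = 0.09.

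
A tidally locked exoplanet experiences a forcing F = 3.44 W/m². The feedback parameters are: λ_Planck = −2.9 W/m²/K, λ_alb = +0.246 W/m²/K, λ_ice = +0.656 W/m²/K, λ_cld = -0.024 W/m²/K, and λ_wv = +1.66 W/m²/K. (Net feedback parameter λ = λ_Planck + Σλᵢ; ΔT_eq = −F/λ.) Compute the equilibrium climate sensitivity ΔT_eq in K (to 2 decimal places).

9.50 K

Net feedback parameter λ = (−2.9) + (+0.246) + (+0.656) + (-0.024) + (+1.66) = -0.362 W/m²/K.
ΔT = −F/λ = −3.44/(-0.362) = 9.50 K.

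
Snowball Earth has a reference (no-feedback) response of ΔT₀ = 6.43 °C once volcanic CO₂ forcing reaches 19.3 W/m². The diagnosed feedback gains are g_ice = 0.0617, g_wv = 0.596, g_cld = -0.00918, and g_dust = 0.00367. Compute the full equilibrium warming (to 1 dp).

Total gain g = 0.0617 + 0.596 − 0.00918 + 0.00367 = 0.65219.
Amplification A = 1/(1 − 0.65219) = 2.875.
ΔT = 6.43 × 2.875 = 18.5 °C.

18.5 °C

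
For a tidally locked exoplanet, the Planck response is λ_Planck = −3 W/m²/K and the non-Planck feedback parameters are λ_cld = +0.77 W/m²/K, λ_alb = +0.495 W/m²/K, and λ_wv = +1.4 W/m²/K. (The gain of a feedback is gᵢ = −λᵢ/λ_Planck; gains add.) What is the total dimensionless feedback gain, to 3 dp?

0.888

Convert to gains: g_cld = 0.77/3 = 0.2567; g_alb = 0.495/3 = 0.165; g_wv = 1.4/3 = 0.4667.
Total gain g = 0.8884.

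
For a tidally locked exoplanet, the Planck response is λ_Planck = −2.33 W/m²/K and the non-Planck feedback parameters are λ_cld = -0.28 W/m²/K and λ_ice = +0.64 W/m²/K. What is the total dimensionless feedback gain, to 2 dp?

0.15

Convert to gains: g_cld = -0.28/2.33 = -0.1202; g_ice = 0.64/2.33 = 0.2747.
Total gain g = 0.1545.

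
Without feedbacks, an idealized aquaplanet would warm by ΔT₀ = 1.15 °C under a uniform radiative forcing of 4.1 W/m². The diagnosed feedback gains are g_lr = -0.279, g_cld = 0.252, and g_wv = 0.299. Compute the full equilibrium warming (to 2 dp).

Total gain g = -0.279 + 0.252 + 0.299 = 0.272.
Amplification A = 1/(1 − 0.272) = 1.374.
ΔT = 1.15 × 1.374 = 1.58 °C.

1.58 °C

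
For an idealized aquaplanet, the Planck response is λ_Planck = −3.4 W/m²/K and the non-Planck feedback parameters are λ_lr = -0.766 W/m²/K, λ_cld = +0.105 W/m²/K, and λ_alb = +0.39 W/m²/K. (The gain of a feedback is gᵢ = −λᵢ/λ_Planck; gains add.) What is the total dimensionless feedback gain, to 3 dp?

Convert to gains: g_lr = -0.766/3.4 = -0.2253; g_cld = 0.105/3.4 = 0.03088; g_alb = 0.39/3.4 = 0.1147.
Total gain g = -0.07972.

-0.080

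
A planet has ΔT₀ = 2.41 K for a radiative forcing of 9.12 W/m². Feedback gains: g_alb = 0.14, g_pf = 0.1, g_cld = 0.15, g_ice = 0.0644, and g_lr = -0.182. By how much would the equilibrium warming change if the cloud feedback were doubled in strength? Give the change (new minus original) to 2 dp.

0.86 K

Original: g = 0.2724, ΔT = 2.41/(1−0.2724) = 3.3123 K.
With doubled cloud: g' = 0.4224, ΔT' = 2.41/(1−0.4224) = 4.1724 K.
Change = 4.1724 − 3.3123 = 0.86 K.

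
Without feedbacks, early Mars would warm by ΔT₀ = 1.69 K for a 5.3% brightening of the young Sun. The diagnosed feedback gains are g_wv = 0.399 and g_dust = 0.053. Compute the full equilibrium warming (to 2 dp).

3.08 K

Total gain g = 0.399 + 0.053 = 0.452.
Amplification A = 1/(1 − 0.452) = 1.825.
ΔT = 1.69 × 1.825 = 3.08 K.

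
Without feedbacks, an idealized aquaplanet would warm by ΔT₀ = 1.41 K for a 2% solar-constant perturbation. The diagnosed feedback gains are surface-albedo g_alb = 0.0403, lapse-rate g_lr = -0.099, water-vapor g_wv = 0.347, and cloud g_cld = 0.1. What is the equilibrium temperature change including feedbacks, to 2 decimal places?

2.31 K

Total gain g = 0.0403 − 0.099 + 0.347 + 0.1 = 0.3883.
Amplification A = 1/(1 − 0.3883) = 1.635.
ΔT = 1.41 × 1.635 = 2.31 K.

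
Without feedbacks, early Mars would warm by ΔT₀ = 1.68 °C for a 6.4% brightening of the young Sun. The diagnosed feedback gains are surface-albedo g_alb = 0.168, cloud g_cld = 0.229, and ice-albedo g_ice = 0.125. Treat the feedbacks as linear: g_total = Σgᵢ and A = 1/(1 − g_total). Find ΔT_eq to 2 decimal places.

3.51 °C

Total gain g = 0.168 + 0.229 + 0.125 = 0.522.
Amplification A = 1/(1 − 0.522) = 2.092.
ΔT = 1.68 × 2.092 = 3.51 °C.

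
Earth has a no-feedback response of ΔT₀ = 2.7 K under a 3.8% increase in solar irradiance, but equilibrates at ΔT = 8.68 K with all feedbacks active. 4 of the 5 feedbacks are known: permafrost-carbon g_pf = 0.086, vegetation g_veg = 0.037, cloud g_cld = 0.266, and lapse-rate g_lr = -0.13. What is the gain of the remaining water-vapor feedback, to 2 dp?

0.43

Amplification A = ΔT/ΔT₀ = 8.68/2.7 = 3.215.
Total gain g = 1 − 1/A = 1 − 1/3.215 = 0.689.
Known gains sum to 0.086 + 0.037 + 0.266 − 0.13 = 0.259.
g_wv = 0.689 − 0.259 = 0.43.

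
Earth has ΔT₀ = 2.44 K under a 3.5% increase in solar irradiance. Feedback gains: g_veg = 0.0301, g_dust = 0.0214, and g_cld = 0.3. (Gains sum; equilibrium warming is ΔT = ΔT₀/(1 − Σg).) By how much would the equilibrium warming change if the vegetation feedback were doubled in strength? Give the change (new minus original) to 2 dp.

0.18 K

Original: g = 0.3515, ΔT = 2.44/(1−0.3515) = 3.7625 K.
With doubled vegetation: g' = 0.3816, ΔT' = 2.44/(1−0.3816) = 3.9457 K.
Change = 3.9457 − 3.7625 = 0.18 K.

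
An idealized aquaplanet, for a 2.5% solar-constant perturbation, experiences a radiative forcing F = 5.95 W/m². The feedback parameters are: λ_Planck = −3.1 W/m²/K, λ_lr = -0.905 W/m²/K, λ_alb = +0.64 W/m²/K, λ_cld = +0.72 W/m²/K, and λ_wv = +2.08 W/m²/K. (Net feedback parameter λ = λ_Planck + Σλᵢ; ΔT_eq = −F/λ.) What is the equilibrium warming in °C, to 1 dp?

Net feedback parameter λ = (−3.1) + (-0.905) + (+0.64) + (+0.72) + (+2.08) = -0.565 W/m²/K.
ΔT = −F/λ = −5.95/(-0.565) = 10.5 °C.

10.5 °C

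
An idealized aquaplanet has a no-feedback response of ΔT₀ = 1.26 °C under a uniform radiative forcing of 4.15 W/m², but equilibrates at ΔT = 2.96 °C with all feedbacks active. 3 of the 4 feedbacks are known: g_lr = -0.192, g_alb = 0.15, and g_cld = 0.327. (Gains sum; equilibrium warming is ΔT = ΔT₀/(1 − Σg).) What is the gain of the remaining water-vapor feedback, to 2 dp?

0.29

Amplification A = ΔT/ΔT₀ = 2.96/1.26 = 2.349.
Total gain g = 1 − 1/A = 1 − 1/2.349 = 0.5743.
Known gains sum to -0.192 + 0.15 + 0.327 = 0.285.
g_wv = 0.5743 − 0.285 = 0.29.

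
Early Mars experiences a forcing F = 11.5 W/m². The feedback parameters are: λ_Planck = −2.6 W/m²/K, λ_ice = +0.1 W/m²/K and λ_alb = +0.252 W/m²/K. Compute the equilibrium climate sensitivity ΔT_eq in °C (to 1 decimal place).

5.1 °C

Net feedback parameter λ = (−2.6) + (+0.1) + (+0.252) = -2.248 W/m²/K.
ΔT = −F/λ = −11.5/(-2.248) = 5.1 °C.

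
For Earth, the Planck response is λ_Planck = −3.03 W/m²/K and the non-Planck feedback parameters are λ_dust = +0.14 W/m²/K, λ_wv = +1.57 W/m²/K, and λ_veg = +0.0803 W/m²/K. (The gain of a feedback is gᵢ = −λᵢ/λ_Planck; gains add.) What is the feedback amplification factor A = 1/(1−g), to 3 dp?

2.444

Convert to gains: g_dust = 0.14/3.03 = 0.0462; g_wv = 1.57/3.03 = 0.5182; g_veg = 0.0803/3.03 = 0.0265.
Total gain g = 0.5909.
A = 1/(1 − 0.5909) = 2.444.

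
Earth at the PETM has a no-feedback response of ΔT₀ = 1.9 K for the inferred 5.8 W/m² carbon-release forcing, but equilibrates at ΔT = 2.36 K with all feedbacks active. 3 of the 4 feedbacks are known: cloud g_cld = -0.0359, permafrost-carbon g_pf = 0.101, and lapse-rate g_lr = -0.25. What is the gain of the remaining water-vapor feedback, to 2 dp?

0.38

Amplification A = ΔT/ΔT₀ = 2.36/1.9 = 1.242.
Total gain g = 1 − 1/A = 1 − 1/1.242 = 0.1948.
Known gains sum to -0.0359 + 0.101 − 0.25 = -0.1849.
g_wv = 0.1948 + 0.1849 = 0.38.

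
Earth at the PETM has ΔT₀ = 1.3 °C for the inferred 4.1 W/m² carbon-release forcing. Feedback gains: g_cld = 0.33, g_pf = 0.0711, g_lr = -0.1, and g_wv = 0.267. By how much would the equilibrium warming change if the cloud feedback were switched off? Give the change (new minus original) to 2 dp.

-1.30 °C

Original: g = 0.5681, ΔT = 1.3/(1−0.5681) = 3.0100 °C.
Without cloud: g' = 0.2381, ΔT' = 1.3/(1−0.2381) = 1.7063 °C.
Change = 1.7063 − 3.0100 = -1.30 °C.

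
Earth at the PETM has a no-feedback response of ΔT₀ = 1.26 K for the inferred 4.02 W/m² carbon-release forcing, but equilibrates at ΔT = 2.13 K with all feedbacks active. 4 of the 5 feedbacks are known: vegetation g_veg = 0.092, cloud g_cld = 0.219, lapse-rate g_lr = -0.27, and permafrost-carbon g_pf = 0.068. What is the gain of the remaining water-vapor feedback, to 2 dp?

0.30

Amplification A = ΔT/ΔT₀ = 2.13/1.26 = 1.69.
Total gain g = 1 − 1/A = 1 − 1/1.69 = 0.4083.
Known gains sum to 0.092 + 0.219 − 0.27 + 0.068 = 0.109.
g_wv = 0.4083 − 0.109 = 0.30.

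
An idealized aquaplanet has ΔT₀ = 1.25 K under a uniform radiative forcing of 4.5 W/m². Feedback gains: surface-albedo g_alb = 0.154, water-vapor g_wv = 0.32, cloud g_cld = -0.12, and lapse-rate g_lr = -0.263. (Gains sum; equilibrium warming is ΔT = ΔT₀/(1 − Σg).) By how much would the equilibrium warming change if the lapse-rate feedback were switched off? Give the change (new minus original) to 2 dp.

Original: g = 0.091, ΔT = 1.25/(1−0.091) = 1.3751 K.
Without lapse-rate: g' = 0.354, ΔT' = 1.25/(1−0.354) = 1.9350 K.
Change = 1.9350 − 1.3751 = 0.56 K.

0.56 K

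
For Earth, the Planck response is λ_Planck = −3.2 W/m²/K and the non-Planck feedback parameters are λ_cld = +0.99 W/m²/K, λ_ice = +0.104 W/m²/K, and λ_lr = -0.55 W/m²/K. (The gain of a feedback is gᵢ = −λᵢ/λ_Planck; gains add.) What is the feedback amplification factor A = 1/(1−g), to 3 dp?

1.205

Convert to gains: g_cld = 0.99/3.2 = 0.3094; g_ice = 0.104/3.2 = 0.0325; g_lr = -0.55/3.2 = -0.1719.
Total gain g = 0.17.
A = 1/(1 − 0.17) = 1.205.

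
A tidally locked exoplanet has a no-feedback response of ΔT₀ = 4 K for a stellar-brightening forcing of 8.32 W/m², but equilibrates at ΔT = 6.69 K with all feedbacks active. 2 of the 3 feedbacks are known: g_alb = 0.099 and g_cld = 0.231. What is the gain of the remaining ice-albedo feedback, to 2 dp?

Amplification A = ΔT/ΔT₀ = 6.69/4 = 1.673.
Total gain g = 1 − 1/A = 1 − 1/1.673 = 0.4023.
Known gains sum to 0.099 + 0.231 = 0.33.
g_ice = 0.4023 − 0.33 = 0.07.

0.07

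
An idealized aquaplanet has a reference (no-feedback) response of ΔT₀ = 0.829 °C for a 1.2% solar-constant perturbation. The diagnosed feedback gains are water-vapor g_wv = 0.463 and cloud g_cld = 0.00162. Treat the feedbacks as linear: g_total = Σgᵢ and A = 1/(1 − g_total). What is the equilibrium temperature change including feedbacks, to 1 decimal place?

1.5 °C

Total gain g = 0.463 + 0.00162 = 0.46462.
Amplification A = 1/(1 − 0.46462) = 1.868.
ΔT = 0.829 × 1.868 = 1.5 °C.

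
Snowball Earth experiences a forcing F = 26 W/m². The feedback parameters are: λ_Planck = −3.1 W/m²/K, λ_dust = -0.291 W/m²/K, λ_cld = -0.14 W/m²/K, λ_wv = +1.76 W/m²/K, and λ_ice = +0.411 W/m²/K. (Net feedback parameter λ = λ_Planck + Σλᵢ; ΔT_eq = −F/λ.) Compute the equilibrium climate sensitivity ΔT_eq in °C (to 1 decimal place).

Net feedback parameter λ = (−3.1) + (-0.291) + (-0.14) + (+1.76) + (+0.411) = -1.36 W/m²/K.
ΔT = −F/λ = −26/(-1.36) = 19.1 °C.

19.1 °C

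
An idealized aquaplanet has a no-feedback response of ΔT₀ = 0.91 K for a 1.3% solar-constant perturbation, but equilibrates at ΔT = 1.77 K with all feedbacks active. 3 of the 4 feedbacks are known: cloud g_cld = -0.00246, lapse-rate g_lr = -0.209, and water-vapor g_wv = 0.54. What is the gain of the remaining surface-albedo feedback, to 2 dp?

Amplification A = ΔT/ΔT₀ = 1.77/0.91 = 1.945.
Total gain g = 1 − 1/A = 1 − 1/1.945 = 0.4859.
Known gains sum to -0.00246 − 0.209 + 0.54 = 0.32854.
g_alb = 0.4859 − 0.32854 = 0.16.

0.16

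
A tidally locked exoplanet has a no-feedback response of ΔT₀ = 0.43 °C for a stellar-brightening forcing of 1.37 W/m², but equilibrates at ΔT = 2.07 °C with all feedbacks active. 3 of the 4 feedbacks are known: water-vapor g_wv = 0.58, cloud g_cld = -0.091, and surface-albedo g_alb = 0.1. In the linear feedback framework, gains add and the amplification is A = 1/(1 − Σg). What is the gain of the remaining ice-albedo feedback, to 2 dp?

0.20

Amplification A = ΔT/ΔT₀ = 2.07/0.43 = 4.814.
Total gain g = 1 − 1/A = 1 − 1/4.814 = 0.7923.
Known gains sum to 0.58 − 0.091 + 0.1 = 0.589.
g_ice = 0.7923 − 0.589 = 0.20.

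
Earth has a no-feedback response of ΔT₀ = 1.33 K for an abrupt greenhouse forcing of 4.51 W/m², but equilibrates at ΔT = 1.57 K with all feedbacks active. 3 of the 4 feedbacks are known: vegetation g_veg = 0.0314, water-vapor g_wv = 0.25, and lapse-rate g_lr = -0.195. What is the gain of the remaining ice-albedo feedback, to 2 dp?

0.07

Amplification A = ΔT/ΔT₀ = 1.57/1.33 = 1.18.
Total gain g = 1 − 1/A = 1 − 1/1.18 = 0.1525.
Known gains sum to 0.0314 + 0.25 − 0.195 = 0.0864.
g_ice = 0.1525 − 0.0864 = 0.07.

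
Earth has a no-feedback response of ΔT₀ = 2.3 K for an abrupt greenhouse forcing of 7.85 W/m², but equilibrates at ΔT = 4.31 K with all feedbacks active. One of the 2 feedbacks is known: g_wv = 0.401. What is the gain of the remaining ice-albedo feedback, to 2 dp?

0.07

Amplification A = ΔT/ΔT₀ = 4.31/2.3 = 1.874.
Total gain g = 1 − 1/A = 1 − 1/1.874 = 0.4664.
The known gain is 0.401.
g_ice = 0.4664 − 0.401 = 0.07.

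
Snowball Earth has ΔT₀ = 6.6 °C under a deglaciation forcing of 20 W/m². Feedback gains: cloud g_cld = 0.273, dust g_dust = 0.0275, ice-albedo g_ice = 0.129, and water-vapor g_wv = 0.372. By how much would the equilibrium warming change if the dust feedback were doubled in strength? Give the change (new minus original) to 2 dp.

Original: g = 0.8015, ΔT = 6.6/(1−0.8015) = 33.2494 °C.
With doubled dust: g' = 0.829, ΔT' = 6.6/(1−0.829) = 38.5965 °C.
Change = 38.5965 − 33.2494 = 5.35 °C.

5.35 °C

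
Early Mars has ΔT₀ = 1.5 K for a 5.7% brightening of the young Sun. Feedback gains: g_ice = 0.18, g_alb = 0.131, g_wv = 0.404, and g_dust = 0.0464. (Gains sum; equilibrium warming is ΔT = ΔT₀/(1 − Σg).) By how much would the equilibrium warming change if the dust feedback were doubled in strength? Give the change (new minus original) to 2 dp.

Original: g = 0.7614, ΔT = 1.5/(1−0.7614) = 6.2867 K.
With doubled dust: g' = 0.8078, ΔT' = 1.5/(1−0.8078) = 7.8044 K.
Change = 7.8044 − 6.2867 = 1.52 K.

1.52 K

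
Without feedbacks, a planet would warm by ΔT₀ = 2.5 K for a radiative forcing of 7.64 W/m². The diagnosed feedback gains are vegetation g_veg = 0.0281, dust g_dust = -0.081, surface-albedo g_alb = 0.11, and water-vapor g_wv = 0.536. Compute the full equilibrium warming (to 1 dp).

6.1 K

Total gain g = 0.0281 − 0.081 + 0.11 + 0.536 = 0.5931.
Amplification A = 1/(1 − 0.5931) = 2.458.
ΔT = 2.5 × 2.458 = 6.1 K.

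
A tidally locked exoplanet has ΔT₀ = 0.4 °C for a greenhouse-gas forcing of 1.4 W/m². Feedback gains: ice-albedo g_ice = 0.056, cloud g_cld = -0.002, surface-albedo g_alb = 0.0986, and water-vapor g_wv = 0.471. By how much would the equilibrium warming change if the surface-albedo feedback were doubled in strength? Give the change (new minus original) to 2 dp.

0.38 °C

Original: g = 0.6236, ΔT = 0.4/(1−0.6236) = 1.0627 °C.
With doubled surface-albedo: g' = 0.7222, ΔT' = 0.4/(1−0.7222) = 1.4399 °C.
Change = 1.4399 − 1.0627 = 0.38 °C.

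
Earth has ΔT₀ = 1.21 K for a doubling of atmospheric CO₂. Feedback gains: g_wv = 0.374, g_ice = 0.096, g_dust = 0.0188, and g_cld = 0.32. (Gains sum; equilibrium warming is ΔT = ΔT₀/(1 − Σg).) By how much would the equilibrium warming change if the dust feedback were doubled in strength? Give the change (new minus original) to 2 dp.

0.69 K

Original: g = 0.8088, ΔT = 1.21/(1−0.8088) = 6.3285 K.
With doubled dust: g' = 0.8276, ΔT' = 1.21/(1−0.8276) = 7.0186 K.
Change = 7.0186 − 6.3285 = 0.69 K.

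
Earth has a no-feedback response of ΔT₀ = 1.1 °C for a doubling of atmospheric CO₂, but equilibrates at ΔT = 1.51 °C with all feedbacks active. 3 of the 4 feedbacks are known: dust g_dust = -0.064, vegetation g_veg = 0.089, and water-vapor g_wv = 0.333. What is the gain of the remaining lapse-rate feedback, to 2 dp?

Amplification A = ΔT/ΔT₀ = 1.51/1.1 = 1.373.
Total gain g = 1 − 1/A = 1 − 1/1.373 = 0.2717.
Known gains sum to -0.064 + 0.089 + 0.333 = 0.358.
g_lr = 0.2717 − 0.358 = -0.09.

-0.09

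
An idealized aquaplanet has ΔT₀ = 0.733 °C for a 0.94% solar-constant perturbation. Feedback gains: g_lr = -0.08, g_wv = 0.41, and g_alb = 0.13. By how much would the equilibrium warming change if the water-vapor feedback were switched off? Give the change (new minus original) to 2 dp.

-0.59 °C

Original: g = 0.46, ΔT = 0.733/(1−0.46) = 1.3574 °C.
Without water-vapor: g' = 0.05, ΔT' = 0.733/(1−0.05) = 0.7716 °C.
Change = 0.7716 − 1.3574 = -0.59 °C.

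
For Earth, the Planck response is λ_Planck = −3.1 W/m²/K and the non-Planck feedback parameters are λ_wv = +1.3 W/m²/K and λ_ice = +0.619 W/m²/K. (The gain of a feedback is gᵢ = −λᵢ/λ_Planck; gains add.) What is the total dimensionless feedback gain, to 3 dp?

0.619

Convert to gains: g_wv = 1.3/3.1 = 0.4194; g_ice = 0.619/3.1 = 0.1997.
Total gain g = 0.6191.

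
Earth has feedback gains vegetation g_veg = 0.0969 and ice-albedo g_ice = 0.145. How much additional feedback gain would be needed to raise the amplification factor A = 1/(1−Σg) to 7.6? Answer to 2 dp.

0.63

Current total gain = 0.2419.
Target gain for A = 7.6: g* = 1 − 1/7.6 = 0.8684.
Additional gain needed = 0.8684 − 0.2419 = 0.63.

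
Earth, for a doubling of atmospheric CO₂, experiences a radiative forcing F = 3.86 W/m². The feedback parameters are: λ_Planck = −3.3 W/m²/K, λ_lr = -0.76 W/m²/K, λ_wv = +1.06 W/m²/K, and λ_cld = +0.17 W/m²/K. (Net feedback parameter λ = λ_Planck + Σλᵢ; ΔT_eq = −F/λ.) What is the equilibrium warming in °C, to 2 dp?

1.36 °C

Net feedback parameter λ = (−3.3) + (-0.76) + (+1.06) + (+0.17) = -2.83 W/m²/K.
ΔT = −F/λ = −3.86/(-2.83) = 1.36 °C.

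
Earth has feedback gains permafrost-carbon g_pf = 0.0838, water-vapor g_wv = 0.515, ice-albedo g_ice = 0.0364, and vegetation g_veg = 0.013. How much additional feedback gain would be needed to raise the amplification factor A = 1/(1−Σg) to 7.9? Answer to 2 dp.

Current total gain = 0.6482.
Target gain for A = 7.9: g* = 1 − 1/7.9 = 0.8734.
Additional gain needed = 0.8734 − 0.6482 = 0.23.

0.23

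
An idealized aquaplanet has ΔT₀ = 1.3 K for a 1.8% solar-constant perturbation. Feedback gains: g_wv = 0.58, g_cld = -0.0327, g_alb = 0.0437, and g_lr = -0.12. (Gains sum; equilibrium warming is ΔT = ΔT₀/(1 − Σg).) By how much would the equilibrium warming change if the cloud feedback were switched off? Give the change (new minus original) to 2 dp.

0.16 K

Original: g = 0.471, ΔT = 1.3/(1−0.471) = 2.4575 K.
Without cloud: g' = 0.5037, ΔT' = 1.3/(1−0.5037) = 2.6194 K.
Change = 2.6194 − 2.4575 = 0.16 K.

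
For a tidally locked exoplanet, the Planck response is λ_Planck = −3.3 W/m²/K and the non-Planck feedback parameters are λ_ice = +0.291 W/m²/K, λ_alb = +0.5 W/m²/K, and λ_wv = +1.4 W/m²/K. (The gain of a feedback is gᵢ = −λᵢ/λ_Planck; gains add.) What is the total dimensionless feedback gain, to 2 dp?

0.66

Convert to gains: g_ice = 0.291/3.3 = 0.08818; g_alb = 0.5/3.3 = 0.1515; g_wv = 1.4/3.3 = 0.4242.
Total gain g = 0.66388.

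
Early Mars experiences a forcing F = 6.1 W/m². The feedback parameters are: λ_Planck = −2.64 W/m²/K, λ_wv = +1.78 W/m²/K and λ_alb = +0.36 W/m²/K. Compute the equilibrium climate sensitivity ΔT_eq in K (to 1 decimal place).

12.2 K

Net feedback parameter λ = (−2.64) + (+1.78) + (+0.36) = -0.5 W/m²/K.
ΔT = −F/λ = −6.1/(-0.5) = 12.2 K.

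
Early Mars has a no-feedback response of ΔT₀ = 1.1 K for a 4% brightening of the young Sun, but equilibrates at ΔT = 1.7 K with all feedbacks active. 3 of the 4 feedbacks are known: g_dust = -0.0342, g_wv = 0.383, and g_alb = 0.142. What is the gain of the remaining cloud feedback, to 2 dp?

-0.14

Amplification A = ΔT/ΔT₀ = 1.7/1.1 = 1.545.
Total gain g = 1 − 1/A = 1 − 1/1.545 = 0.3528.
Known gains sum to -0.0342 + 0.383 + 0.142 = 0.4908.
g_cld = 0.3528 − 0.4908 = -0.14.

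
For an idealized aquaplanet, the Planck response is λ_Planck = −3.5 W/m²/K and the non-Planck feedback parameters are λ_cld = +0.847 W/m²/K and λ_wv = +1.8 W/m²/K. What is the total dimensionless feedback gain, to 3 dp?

Convert to gains: g_cld = 0.847/3.5 = 0.242; g_wv = 1.8/3.5 = 0.5143.
Total gain g = 0.7563.

0.756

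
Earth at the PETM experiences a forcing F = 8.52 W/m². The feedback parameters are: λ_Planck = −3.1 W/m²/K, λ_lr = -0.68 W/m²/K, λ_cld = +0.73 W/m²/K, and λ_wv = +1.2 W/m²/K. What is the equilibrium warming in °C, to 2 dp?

Net feedback parameter λ = (−3.1) + (-0.68) + (+0.73) + (+1.2) = -1.85 W/m²/K.
ΔT = −F/λ = −8.52/(-1.85) = 4.61 °C.

4.61 °C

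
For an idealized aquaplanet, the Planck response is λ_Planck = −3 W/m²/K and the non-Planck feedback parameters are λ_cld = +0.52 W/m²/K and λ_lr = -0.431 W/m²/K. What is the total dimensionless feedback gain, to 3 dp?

Convert to gains: g_cld = 0.52/3 = 0.1733; g_lr = -0.431/3 = -0.1437.
Total gain g = 0.0296.

0.030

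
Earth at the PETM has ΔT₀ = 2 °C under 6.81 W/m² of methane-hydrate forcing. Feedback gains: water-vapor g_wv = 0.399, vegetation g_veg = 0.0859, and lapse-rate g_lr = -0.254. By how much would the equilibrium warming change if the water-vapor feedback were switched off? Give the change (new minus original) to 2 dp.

Original: g = 0.2309, ΔT = 2/(1−0.2309) = 2.6004 °C.
Without water-vapor: g' = -0.1681, ΔT' = 2/(1+0.1681) = 1.7122 °C.
Change = 1.7122 − 2.6004 = -0.89 °C.

-0.89 °C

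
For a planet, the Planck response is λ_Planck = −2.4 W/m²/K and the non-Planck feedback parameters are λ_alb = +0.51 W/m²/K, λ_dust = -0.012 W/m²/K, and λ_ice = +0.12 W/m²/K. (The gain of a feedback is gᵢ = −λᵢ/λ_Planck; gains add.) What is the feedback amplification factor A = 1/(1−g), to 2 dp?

1.35

Convert to gains: g_alb = 0.51/2.4 = 0.2125; g_dust = -0.012/2.4 = -0.005; g_ice = 0.12/2.4 = 0.05.
Total gain g = 0.2575.
A = 1/(1 − 0.2575) = 1.35.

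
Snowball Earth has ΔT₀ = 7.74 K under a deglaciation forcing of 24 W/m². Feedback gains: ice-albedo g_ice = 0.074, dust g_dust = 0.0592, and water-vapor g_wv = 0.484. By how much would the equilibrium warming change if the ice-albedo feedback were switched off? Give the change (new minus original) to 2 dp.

-3.28 K

Original: g = 0.6172, ΔT = 7.74/(1−0.6172) = 20.2194 K.
Without ice-albedo: g' = 0.5432, ΔT' = 7.74/(1−0.5432) = 16.9440 K.
Change = 16.9440 − 20.2194 = -3.28 K.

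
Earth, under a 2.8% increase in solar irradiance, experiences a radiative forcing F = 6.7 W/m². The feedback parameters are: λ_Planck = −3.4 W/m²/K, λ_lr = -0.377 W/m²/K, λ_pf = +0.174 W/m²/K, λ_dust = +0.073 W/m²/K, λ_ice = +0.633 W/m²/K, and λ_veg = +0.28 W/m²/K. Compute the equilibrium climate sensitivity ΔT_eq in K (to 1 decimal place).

2.6 K

Net feedback parameter λ = (−3.4) + (-0.377) + (+0.174) + (+0.073) + (+0.633) + (+0.28) = -2.617 W/m²/K.
ΔT = −F/λ = −6.7/(-2.617) = 2.6 K.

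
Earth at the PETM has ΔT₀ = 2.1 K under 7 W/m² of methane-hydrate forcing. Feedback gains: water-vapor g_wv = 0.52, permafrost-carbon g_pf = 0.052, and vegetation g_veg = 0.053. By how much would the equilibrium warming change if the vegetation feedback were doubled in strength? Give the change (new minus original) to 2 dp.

Original: g = 0.625, ΔT = 2.1/(1−0.625) = 5.6000 K.
With doubled vegetation: g' = 0.678, ΔT' = 2.1/(1−0.678) = 6.5217 K.
Change = 6.5217 − 5.6000 = 0.92 K.

0.92 K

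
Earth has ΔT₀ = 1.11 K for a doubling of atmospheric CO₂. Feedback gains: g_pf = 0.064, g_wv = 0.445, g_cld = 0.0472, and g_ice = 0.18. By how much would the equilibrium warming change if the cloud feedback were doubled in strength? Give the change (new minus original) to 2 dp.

0.92 K

Original: g = 0.7362, ΔT = 1.11/(1−0.7362) = 4.2077 K.
With doubled cloud: g' = 0.7834, ΔT' = 1.11/(1−0.7834) = 5.1247 K.
Change = 5.1247 − 4.2077 = 0.92 K.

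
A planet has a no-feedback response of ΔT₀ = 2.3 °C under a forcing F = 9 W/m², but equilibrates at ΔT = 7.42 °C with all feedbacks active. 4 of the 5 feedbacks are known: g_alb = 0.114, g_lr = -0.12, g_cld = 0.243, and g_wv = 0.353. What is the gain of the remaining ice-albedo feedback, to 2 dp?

0.10

Amplification A = ΔT/ΔT₀ = 7.42/2.3 = 3.226.
Total gain g = 1 − 1/A = 1 − 1/3.226 = 0.69.
Known gains sum to 0.114 − 0.12 + 0.243 + 0.353 = 0.59.
g_ice = 0.69 − 0.59 = 0.10.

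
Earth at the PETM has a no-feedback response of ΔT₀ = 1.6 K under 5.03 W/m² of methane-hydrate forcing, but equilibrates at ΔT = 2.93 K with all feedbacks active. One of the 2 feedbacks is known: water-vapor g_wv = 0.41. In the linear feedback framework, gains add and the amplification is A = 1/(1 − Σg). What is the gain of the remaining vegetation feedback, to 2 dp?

Amplification A = ΔT/ΔT₀ = 2.93/1.6 = 1.831.
Total gain g = 1 − 1/A = 1 − 1/1.831 = 0.4539.
The known gain is 0.41.
g_veg = 0.4539 − 0.41 = 0.04.

0.04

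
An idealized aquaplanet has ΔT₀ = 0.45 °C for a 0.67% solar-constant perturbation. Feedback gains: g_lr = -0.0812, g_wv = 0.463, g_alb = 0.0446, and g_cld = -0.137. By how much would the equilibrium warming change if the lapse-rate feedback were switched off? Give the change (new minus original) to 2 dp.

0.08 °C

Original: g = 0.2894, ΔT = 0.45/(1−0.2894) = 0.6333 °C.
Without lapse-rate: g' = 0.3706, ΔT' = 0.45/(1−0.3706) = 0.7150 °C.
Change = 0.7150 − 0.6333 = 0.08 °C.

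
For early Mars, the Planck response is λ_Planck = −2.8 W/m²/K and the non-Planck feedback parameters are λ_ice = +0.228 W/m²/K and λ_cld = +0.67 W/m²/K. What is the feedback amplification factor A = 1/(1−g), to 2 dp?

Convert to gains: g_ice = 0.228/2.8 = 0.08143; g_cld = 0.67/2.8 = 0.2393.
Total gain g = 0.32073.
A = 1/(1 − 0.32073) = 1.47.

1.47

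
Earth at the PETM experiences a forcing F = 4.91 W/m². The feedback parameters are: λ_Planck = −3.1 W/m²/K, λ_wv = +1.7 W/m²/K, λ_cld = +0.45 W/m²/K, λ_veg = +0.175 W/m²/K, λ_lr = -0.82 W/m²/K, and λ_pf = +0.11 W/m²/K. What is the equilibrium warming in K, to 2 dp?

Net feedback parameter λ = (−3.1) + (+1.7) + (+0.45) + (+0.175) + (-0.82) + (+0.11) = -1.485 W/m²/K.
ΔT = −F/λ = −4.91/(-1.485) = 3.31 K.

3.31 K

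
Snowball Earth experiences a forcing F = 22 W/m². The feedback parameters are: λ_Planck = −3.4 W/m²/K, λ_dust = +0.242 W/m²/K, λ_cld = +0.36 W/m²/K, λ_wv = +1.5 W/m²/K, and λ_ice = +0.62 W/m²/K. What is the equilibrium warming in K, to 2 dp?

32.45 K

Net feedback parameter λ = (−3.4) + (+0.242) + (+0.36) + (+1.5) + (+0.62) = -0.678 W/m²/K.
ΔT = −F/λ = −22/(-0.678) = 32.45 K.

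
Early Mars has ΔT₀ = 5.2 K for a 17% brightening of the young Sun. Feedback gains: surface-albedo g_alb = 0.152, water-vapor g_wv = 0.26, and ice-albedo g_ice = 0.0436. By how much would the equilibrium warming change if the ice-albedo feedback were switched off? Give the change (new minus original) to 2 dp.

-0.71 K

Original: g = 0.4556, ΔT = 5.2/(1−0.4556) = 9.5518 K.
Without ice-albedo: g' = 0.412, ΔT' = 5.2/(1−0.412) = 8.8435 K.
Change = 8.8435 − 9.5518 = -0.71 K.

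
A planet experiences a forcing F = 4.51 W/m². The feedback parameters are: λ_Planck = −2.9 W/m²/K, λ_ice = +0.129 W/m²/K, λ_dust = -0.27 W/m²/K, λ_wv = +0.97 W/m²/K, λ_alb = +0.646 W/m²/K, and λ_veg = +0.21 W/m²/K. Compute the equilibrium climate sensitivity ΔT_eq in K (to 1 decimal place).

3.7 K

Net feedback parameter λ = (−2.9) + (+0.129) + (-0.27) + (+0.97) + (+0.646) + (+0.21) = -1.215 W/m²/K.
ΔT = −F/λ = −4.51/(-1.215) = 3.7 K.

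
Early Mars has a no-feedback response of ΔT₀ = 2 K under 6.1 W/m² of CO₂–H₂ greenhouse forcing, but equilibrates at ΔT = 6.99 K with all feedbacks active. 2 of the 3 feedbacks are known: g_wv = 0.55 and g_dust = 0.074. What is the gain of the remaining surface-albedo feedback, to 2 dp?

0.09

Amplification A = ΔT/ΔT₀ = 6.99/2 = 3.495.
Total gain g = 1 − 1/A = 1 − 1/3.495 = 0.7139.
Known gains sum to 0.55 + 0.074 = 0.624.
g_alb = 0.7139 − 0.624 = 0.09.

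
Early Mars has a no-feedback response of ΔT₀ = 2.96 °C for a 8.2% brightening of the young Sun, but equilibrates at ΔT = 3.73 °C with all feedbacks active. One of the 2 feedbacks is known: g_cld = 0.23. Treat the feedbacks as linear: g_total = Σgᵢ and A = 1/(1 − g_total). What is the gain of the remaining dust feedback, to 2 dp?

-0.02

Amplification A = ΔT/ΔT₀ = 3.73/2.96 = 1.26.
Total gain g = 1 − 1/A = 1 − 1/1.26 = 0.2063.
The known gain is 0.23.
g_dust = 0.2063 − 0.23 = -0.02.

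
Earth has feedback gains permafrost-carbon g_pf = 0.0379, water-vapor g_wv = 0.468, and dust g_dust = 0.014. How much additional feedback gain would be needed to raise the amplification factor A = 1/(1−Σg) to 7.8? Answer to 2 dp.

0.35

Current total gain = 0.5199.
Target gain for A = 7.8: g* = 1 − 1/7.8 = 0.8718.
Additional gain needed = 0.8718 − 0.5199 = 0.35.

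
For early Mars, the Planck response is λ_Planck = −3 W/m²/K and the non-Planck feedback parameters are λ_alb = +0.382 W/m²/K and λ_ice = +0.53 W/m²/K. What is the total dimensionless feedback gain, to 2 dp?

Convert to gains: g_alb = 0.382/3 = 0.1273; g_ice = 0.53/3 = 0.1767.
Total gain g = 0.304.

0.30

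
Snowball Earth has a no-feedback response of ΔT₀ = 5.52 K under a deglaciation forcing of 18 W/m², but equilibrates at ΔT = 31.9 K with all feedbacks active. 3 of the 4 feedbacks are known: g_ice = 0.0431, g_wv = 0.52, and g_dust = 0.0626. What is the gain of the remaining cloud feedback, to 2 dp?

0.20

Amplification A = ΔT/ΔT₀ = 31.9/5.52 = 5.779.
Total gain g = 1 − 1/A = 1 − 1/5.779 = 0.827.
Known gains sum to 0.0431 + 0.52 + 0.0626 = 0.6257.
g_cld = 0.827 − 0.6257 = 0.20.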